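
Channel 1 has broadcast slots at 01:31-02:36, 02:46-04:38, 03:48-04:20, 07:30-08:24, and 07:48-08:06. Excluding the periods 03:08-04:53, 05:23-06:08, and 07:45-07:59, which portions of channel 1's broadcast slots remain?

01:31–02:36, 02:46–03:08, 07:30–07:45, 07:59–08:24

Merge the first list: 01:31–02:36, 02:46–04:38, 07:30–08:24.
01:31–02:36: nothing removed.
02:46–04:38 \ B = 02:46–03:08.
07:30–08:24 \ B = 07:30–07:45, 07:59–08:24.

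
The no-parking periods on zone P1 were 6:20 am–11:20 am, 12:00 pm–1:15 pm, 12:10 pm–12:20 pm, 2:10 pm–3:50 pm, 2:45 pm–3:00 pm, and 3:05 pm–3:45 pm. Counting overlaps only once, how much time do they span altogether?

Merged: 6:20 am-11:20 am, 12:00 pm-1:15 pm, 2:10 pm-3:50 pm.
Lengths: 5 h + 1 h 15 min + 1 h 40 min = 7 h 55 min.

7 h 55 min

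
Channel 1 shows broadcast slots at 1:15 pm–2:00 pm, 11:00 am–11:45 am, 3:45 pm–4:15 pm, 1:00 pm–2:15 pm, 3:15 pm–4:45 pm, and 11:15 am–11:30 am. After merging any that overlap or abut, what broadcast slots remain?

Sort by start: 11:00 am–11:45 am, 11:15 am–11:30 am, 1:00 pm–2:15 pm, 1:15 pm–2:00 pm, 3:15 pm–4:45 pm, 3:45 pm–4:15 pm.
11:15 am–11:30 am overlaps/touches 11:00 am–11:45 am → extend to 11:00 am–11:45 am.
1:00 pm–2:15 pm is disjoint → start new block.
1:15 pm–2:00 pm overlaps/touches 1:00 pm–2:15 pm → extend to 1:00 pm–2:15 pm.
3:15 pm–4:45 pm is disjoint → start new block.
3:45 pm–4:15 pm overlaps/touches 3:15 pm–4:45 pm → extend to 3:15 pm–4:45 pm.

11:00 am–11:45 am, 1:00 pm–2:15 pm, 3:15 pm–4:45 pm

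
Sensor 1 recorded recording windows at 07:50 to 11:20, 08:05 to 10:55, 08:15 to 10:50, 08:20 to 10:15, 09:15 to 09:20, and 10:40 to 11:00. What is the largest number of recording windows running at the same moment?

Walk the sorted start/end points keeping a running depth.
The depth first hits 5 at 09:15.

5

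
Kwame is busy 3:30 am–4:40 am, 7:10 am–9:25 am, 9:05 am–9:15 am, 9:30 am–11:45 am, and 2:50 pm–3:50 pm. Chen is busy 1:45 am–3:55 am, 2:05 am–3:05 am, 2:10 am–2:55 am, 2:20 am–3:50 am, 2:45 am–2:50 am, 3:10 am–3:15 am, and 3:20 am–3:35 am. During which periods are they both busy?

3:30 am–3:55 am

A, merged: 3:30 am–4:40 am, 7:10 am–9:25 am, 9:30 am–11:45 am, 2:50 pm–3:50 pm.
B, merged: 1:45 am–3:55 am.
3:30 am–4:40 am meets the second set on 3:30 am–3:55 am.
7:10 am–9:25 am: no overlap with the second set.
9:30 am–11:45 am: no overlap with the second set.
2:50 pm–3:50 pm: no overlap with the second set.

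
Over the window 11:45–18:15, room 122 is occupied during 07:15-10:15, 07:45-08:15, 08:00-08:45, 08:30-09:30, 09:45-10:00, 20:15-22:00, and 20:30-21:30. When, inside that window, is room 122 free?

11:45–18:15

Covered (merged): 07:15–10:15, 20:15–22:00.
Uncovered inside 11:45–18:15: 11:45–18:15.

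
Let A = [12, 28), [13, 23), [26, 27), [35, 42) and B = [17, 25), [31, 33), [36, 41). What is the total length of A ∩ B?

Merge the first list: [12, 28), [35, 42).
A ∩ B = [17, 25), [36, 41).
Total: 8 + 5 = 13.

13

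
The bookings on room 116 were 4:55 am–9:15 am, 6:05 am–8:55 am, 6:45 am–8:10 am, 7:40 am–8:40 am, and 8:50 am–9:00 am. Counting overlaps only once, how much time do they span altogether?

Merged: 4:55 am-9:15 am.
Length: 4 h 20 min.

4 h 20 min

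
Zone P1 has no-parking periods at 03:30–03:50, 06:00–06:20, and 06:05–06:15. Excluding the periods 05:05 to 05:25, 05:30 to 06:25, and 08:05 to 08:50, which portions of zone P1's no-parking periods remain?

Merge the first list: 03:30-03:50, 06:00-06:20.
03:30-03:50 is untouched.
06:00-06:20 lies entirely inside B → drops out.

03:30-03:50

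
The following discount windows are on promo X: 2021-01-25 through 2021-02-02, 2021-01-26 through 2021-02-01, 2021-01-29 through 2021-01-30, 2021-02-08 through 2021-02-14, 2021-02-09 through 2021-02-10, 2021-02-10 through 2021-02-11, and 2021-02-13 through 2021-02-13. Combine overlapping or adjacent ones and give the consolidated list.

2021-01-25 through 2021-02-02, 2021-02-08 through 2021-02-14

2021-01-26 through 2021-02-01 overlaps/touches 2021-01-25 through 2021-02-02 → extend to 2021-01-25 through 2021-02-02.
2021-01-29 through 2021-01-30 overlaps/touches 2021-01-25 through 2021-02-02 → extend to 2021-01-25 through 2021-02-02.
2021-02-08 through 2021-02-14 is disjoint → start new block.
2021-02-09 through 2021-02-10 overlaps/touches 2021-02-08 through 2021-02-14 → extend to 2021-02-08 through 2021-02-14.
2021-02-10 through 2021-02-11 overlaps/touches 2021-02-08 through 2021-02-14 → extend to 2021-02-08 through 2021-02-14.
2021-02-13 through 2021-02-13 overlaps/touches 2021-02-08 through 2021-02-14 → extend to 2021-02-08 through 2021-02-14.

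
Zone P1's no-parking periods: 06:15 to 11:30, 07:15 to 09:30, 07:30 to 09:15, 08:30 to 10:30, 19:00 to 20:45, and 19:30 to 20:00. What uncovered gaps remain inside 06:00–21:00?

06:00–06:15, 11:30–19:00, 20:45–21:00

Covered (merged): 06:15–11:30, 19:00–20:45.
Gaps within 06:00–21:00: 06:00–06:15, 11:30–19:00, 20:45–21:00.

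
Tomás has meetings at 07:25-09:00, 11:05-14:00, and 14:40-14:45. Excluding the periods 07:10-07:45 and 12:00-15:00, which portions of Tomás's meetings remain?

07:25–09:00 \ B = 07:45–09:00.
11:05–14:00 \ B = 11:05–12:00.
14:40–14:45: entirely removed.

07:45–09:00, 11:05–12:00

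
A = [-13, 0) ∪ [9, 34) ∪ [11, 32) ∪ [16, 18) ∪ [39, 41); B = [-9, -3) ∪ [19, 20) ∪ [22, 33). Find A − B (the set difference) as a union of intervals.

First set merges to [-13, 0), [9, 34), [39, 41).
[-13, 0) \ B = [-13, -9), [-3, 0).
[9, 34) \ B = [9, 19), [20, 22), [33, 34).
[39, 41): nothing removed.

[-13, -9) ∪ [-3, 0) ∪ [9, 19) ∪ [20, 22) ∪ [33, 34) ∪ [39, 41)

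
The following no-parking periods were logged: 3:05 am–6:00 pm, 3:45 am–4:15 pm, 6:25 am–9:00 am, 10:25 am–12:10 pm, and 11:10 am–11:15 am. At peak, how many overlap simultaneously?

4

Sweep endpoints in order; track running count of active intervals.
Peak of 4 reached at 11:10 am.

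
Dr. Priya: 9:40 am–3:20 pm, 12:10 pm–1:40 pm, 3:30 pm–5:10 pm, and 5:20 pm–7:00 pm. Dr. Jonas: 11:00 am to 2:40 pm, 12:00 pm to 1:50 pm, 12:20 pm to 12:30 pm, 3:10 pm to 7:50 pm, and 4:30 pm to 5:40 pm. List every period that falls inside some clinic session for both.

11:00 am–2:40 pm, 3:10 pm–3:20 pm, 3:30 pm–5:10 pm, 5:20 pm–7:00 pm

A, merged: 9:40 am–3:20 pm, 3:30 pm–5:10 pm, 5:20 pm–7:00 pm.
B, merged: 11:00 am–2:40 pm, 3:10 pm–7:50 pm.
9:40 am–3:20 pm meets the second set on 11:00 am–2:40 pm, 3:10 pm–3:20 pm.
3:30 pm–5:10 pm meets the second set on 3:30 pm–5:10 pm.
5:20 pm–7:00 pm meets the second set on 5:20 pm–7:00 pm.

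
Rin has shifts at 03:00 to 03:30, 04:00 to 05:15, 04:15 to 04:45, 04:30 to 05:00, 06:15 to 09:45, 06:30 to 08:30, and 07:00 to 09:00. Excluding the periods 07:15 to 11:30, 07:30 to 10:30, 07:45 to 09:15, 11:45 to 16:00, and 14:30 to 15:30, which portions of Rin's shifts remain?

First set merges to 03:00-03:30, 04:00-05:15, 06:15-09:45.
Second set merges to 07:15-11:30, 11:45-16:00.
03:00-03:30 is untouched.
04:00-05:15 is untouched.
06:15-09:45 with B removed leaves 06:15-07:15.

03:00-03:30, 04:00-05:15, 06:15-07:15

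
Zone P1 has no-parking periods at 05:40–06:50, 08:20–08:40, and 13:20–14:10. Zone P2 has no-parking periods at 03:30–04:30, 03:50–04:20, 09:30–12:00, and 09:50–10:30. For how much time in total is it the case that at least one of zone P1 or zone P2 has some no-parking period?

Merge the second list: 03:30–04:30, 09:30–12:00.
A ∪ B = 03:30–04:30, 05:40–06:50, 08:20–08:40, 09:30–12:00, 13:20–14:10.
Total: 1 h + 1 h 10 min + 20 min + 2 h 30 min + 50 min = 5 h 50 min.

5 h 50 min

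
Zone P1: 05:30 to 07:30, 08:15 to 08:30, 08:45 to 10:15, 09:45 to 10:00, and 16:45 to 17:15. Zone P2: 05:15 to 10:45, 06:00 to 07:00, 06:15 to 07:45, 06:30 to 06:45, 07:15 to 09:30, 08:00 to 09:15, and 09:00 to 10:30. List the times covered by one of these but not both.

A, merged: 05:30–07:30, 08:15–08:30, 08:45–10:15, 16:45–17:15.
B, merged: 05:15–10:45.
Only in the first: 16:45–17:15.
Only in the second: 05:15–05:30, 07:30–08:15, 08:30–08:45, 10:15–10:45.
Together these are the periods covered by exactly one.

05:15–05:30, 07:30–08:15, 08:30–08:45, 10:15–10:45, 16:45–17:15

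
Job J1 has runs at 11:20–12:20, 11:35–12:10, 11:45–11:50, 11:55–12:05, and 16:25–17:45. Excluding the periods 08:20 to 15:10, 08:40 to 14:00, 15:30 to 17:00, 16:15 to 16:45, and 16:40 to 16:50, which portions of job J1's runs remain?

17:00–17:45

Merge the first list: 11:20–12:20, 16:25–17:45.
Merge the second list: 08:20–15:10, 15:30–17:00.
11:20–12:20 lies entirely inside B → drops out.
16:25–17:45 with B removed leaves 17:00–17:45.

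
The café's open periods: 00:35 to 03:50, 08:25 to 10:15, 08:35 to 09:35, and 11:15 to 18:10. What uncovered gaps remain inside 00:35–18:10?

The merged coverage is 00:35–03:50, 08:25–10:15, 11:15–18:10.
Uncovered inside 00:35–18:10: 03:50–08:25, 10:15–11:15.

03:50–08:25, 10:15–11:15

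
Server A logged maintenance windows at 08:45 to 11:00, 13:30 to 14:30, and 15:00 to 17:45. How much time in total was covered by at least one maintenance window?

6 h

Merged: 08:45–11:00, 13:30–14:30, 15:00–17:45.
Lengths: 2 h 15 min + 1 h + 2 h 45 min = 6 h.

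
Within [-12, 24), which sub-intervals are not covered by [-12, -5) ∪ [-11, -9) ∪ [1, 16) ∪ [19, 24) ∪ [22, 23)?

[-5, 1) ∪ [16, 19)

Covered (merged): [-12, -5), [1, 16), [19, 24).
Complement within [-12, 24): [-5, 1), [16, 19).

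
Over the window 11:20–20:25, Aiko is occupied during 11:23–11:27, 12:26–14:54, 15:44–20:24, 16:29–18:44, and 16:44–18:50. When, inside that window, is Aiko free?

11:20-11:23, 11:27-12:26, 14:54-15:44, 20:24-20:25

After merging, the occupied span is 11:23-11:27, 12:26-14:54, 15:44-20:24.
Uncovered inside 11:20-20:25: 11:20-11:23, 11:27-12:26, 14:54-15:44, 20:24-20:25.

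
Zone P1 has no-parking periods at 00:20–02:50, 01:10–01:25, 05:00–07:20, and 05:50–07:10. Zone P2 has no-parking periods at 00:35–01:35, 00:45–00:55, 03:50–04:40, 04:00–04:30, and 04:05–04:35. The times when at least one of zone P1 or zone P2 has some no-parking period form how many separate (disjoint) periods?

3

First set merges to 00:20–02:50, 05:00–07:20.
Second set merges to 00:35–01:35, 03:50–04:40.
A ∪ B = 00:20–02:50, 03:50–04:40, 05:00–07:20.
That is 3 disjoint pieces.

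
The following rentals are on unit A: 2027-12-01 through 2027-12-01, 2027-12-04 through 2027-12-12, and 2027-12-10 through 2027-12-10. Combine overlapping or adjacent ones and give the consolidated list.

2027-12-04 through 2027-12-12 is disjoint → start new block.
2027-12-10 through 2027-12-10 overlaps/touches 2027-12-04 through 2027-12-12 → extend to 2027-12-04 through 2027-12-12.

2027-12-01 through 2027-12-01, 2027-12-04 through 2027-12-12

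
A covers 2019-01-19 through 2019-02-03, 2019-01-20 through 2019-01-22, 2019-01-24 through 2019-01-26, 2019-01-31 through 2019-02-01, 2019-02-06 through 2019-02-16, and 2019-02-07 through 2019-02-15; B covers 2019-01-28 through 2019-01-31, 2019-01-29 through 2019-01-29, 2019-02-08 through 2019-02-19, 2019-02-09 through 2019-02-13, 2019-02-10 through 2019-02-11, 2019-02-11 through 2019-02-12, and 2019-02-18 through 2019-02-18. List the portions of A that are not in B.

2019-01-19 through 2019-01-27, 2019-02-01 through 2019-02-03, 2019-02-06 through 2019-02-07

A, merged: 2019-01-19 through 2019-02-03, 2019-02-06 through 2019-02-16.
B, merged: 2019-01-28 through 2019-01-31, 2019-02-08 through 2019-02-19.
2019-01-19 through 2019-02-03 minus B → 2019-01-19 through 2019-01-27, 2019-02-01 through 2019-02-03.
2019-02-06 through 2019-02-16 minus B → 2019-02-06 through 2019-02-07.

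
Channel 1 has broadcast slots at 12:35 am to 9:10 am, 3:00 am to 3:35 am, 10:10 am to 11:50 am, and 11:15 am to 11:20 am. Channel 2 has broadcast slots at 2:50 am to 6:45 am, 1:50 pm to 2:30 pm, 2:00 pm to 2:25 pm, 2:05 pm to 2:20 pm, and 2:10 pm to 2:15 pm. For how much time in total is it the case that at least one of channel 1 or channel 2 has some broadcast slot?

Merge the first list: 12:35 am–9:10 am, 10:10 am–11:50 am.
Merge the second list: 2:50 am–6:45 am, 1:50 pm–2:30 pm.
A ∪ B = 12:35 am–9:10 am, 10:10 am–11:50 am, 1:50 pm–2:30 pm.
Total: 8 h 35 min + 1 h 40 min + 40 min = 10 h 55 min.

10 h 55 min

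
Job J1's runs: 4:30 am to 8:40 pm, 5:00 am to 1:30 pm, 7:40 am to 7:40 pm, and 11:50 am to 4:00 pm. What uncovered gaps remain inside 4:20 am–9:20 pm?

4:20 am-4:30 am, 8:40 pm-9:20 pm

After merging, the occupied span is 4:30 am-8:40 pm.
Complement within 4:20 am-9:20 pm: 4:20 am-4:30 am, 8:40 pm-9:20 pm.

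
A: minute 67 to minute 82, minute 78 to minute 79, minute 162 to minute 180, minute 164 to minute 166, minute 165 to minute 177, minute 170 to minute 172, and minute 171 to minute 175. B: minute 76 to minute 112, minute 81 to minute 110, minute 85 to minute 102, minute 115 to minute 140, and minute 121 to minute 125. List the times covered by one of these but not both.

minute 67 to minute 76, minute 82 to minute 112, minute 115 to minute 140, minute 162 to minute 180

First set merges to minute 67 to minute 82, minute 162 to minute 180.
Second set merges to minute 76 to minute 112, minute 115 to minute 140.
Only in the first: minute 67 to minute 76, minute 162 to minute 180.
Only in the second: minute 82 to minute 112, minute 115 to minute 140.
Together these are the periods covered by exactly one.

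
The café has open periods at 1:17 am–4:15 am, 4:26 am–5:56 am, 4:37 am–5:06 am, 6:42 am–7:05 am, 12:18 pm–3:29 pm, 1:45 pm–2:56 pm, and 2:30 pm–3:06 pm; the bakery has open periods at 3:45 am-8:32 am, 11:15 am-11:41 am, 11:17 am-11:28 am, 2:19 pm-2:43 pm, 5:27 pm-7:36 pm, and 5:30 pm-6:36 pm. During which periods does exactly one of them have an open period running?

1:17 am–3:45 am, 4:15 am–4:26 am, 5:56 am–6:42 am, 7:05 am–8:32 am, 11:15 am–11:41 am, 12:18 pm–2:19 pm, 2:43 pm–3:29 pm, 5:27 pm–7:36 pm

First set merges to 1:17 am–4:15 am, 4:26 am–5:56 am, 6:42 am–7:05 am, 12:18 pm–3:29 pm.
Second set merges to 3:45 am–8:32 am, 11:15 am–11:41 am, 2:19 pm–2:43 pm, 5:27 pm–7:36 pm.
A \ B = 1:17 am–3:45 am, 12:18 pm–2:19 pm, 2:43 pm–3:29 pm.
B \ A = 4:15 am–4:26 am, 5:56 am–6:42 am, 7:05 am–8:32 am, 11:15 am–11:41 am, 5:27 pm–7:36 pm.
Union of the two gives the symmetric difference.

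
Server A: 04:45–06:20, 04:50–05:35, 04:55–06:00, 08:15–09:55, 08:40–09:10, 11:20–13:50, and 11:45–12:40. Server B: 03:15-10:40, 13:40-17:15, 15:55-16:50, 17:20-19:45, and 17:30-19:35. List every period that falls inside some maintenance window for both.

First set merges to 04:45–06:20, 08:15–09:55, 11:20–13:50.
Second set merges to 03:15–10:40, 13:40–17:15, 17:20–19:45.
04:45–06:20 ∩ B → 04:45–06:20.
08:15–09:55 ∩ B → 08:15–09:55.
11:20–13:50 ∩ B → 13:40–13:50.

04:45–06:20, 08:15–09:55, 13:40–13:50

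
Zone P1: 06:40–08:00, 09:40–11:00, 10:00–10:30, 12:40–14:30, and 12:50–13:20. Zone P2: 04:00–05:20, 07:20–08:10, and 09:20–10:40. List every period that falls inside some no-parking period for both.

07:20-08:00, 09:40-10:40

A, merged: 06:40-08:00, 09:40-11:00, 12:40-14:30.
06:40-08:00 overlaps B on 07:20-08:00.
09:40-11:00 overlaps B on 09:40-10:40.
12:40-14:30 falls entirely outside B.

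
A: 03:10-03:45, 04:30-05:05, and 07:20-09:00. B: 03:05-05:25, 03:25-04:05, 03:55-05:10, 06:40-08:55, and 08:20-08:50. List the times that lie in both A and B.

Merge the second list: 03:05-05:25, 06:40-08:55.
03:10-03:45 meets the second set on 03:10-03:45.
04:30-05:05 meets the second set on 04:30-05:05.
07:20-09:00 meets the second set on 07:20-08:55.

03:10-03:45, 04:30-05:05, 07:20-08:55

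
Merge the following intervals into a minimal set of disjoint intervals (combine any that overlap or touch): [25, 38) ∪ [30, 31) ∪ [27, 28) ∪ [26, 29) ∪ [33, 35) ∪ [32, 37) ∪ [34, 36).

[25, 38)

Sort by start: [25, 38), [26, 29), [27, 28), [30, 31), [32, 37), [33, 35), [34, 36).
[26, 29) overlaps/touches [25, 38) → extend to [25, 38).
[27, 28) overlaps/touches [25, 38) → extend to [25, 38).
[30, 31) overlaps/touches [25, 38) → extend to [25, 38).
[32, 37) overlaps/touches [25, 38) → extend to [25, 38).
[33, 35) overlaps/touches [25, 38) → extend to [25, 38).
[34, 36) overlaps/touches [25, 38) → extend to [25, 38).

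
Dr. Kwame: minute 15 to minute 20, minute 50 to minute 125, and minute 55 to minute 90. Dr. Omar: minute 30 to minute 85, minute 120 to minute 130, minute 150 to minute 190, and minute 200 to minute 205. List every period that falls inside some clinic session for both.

First set merges to minute 15 to minute 20, minute 50 to minute 125.
minute 15 to minute 20 meets no B interval.
minute 50 to minute 125 ∩ B → minute 50 to minute 85, minute 120 to minute 125.

minute 50 to minute 85, minute 120 to minute 125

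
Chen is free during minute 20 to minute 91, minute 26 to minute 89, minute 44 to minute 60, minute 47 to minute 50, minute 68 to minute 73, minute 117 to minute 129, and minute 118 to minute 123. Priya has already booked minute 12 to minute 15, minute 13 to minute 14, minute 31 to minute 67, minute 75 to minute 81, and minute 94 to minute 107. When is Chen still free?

minute 20 to minute 31, minute 67 to minute 75, minute 81 to minute 91, minute 117 to minute 129

A, merged: minute 20 to minute 91, minute 117 to minute 129.
B, merged: minute 12 to minute 15, minute 31 to minute 67, minute 75 to minute 81, minute 94 to minute 107.
minute 20 to minute 91 \ B = minute 20 to minute 31, minute 67 to minute 75, minute 81 to minute 91.
minute 117 to minute 129: nothing removed.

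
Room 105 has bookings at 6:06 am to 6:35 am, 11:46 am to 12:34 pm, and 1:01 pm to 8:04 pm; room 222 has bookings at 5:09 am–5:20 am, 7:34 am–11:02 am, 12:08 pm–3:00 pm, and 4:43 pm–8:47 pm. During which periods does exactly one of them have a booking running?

A but not B: 6:06 am-6:35 am, 11:46 am-12:08 pm, 3:00 pm-4:43 pm.
B but not A: 5:09 am-5:20 am, 7:34 am-11:02 am, 12:34 pm-1:01 pm, 8:04 pm-8:47 pm.
Combining gives A △ B.

5:09 am-5:20 am, 6:06 am-6:35 am, 7:34 am-11:02 am, 11:46 am-12:08 pm, 12:34 pm-1:01 pm, 3:00 pm-4:43 pm, 8:04 pm-8:47 pm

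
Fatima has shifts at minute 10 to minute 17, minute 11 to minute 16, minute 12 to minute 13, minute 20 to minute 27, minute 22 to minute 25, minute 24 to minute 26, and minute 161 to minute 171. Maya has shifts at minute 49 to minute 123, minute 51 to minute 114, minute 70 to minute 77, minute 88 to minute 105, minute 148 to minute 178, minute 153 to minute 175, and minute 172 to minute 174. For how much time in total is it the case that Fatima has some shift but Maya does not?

First set merges to minute 10 to minute 17, minute 20 to minute 27, minute 161 to minute 171.
Second set merges to minute 49 to minute 123, minute 148 to minute 178.
A \ B = minute 10 to minute 17, minute 20 to minute 27.
Total: 7 minutes + 7 minutes = 14 minutes.

14 minutes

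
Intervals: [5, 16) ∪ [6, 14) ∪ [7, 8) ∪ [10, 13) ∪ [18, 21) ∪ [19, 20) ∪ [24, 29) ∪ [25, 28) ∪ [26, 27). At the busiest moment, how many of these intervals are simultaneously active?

3

Sweep endpoints in order; track running count of active intervals.
Peak of 3 reached at 7.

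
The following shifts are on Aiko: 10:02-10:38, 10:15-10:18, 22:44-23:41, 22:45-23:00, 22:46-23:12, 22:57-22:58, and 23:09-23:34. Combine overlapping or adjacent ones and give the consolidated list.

10:15–10:18 overlaps/touches 10:02–10:38 → extend to 10:02–10:38.
22:44–23:41 is disjoint → start new block.
22:45–23:00 overlaps/touches 22:44–23:41 → extend to 22:44–23:41.
22:46–23:12 overlaps/touches 22:44–23:41 → extend to 22:44–23:41.
22:57–22:58 overlaps/touches 22:44–23:41 → extend to 22:44–23:41.
23:09–23:34 overlaps/touches 22:44–23:41 → extend to 22:44–23:41.

10:02–10:38, 22:44–23:41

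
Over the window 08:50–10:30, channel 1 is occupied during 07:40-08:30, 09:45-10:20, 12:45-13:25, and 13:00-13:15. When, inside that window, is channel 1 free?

08:50–09:45, 10:20–10:30

After merging, the occupied span is 07:40–08:30, 09:45–10:20, 12:45–13:25.
Complement within 08:50–10:30: 08:50–09:45, 10:20–10:30.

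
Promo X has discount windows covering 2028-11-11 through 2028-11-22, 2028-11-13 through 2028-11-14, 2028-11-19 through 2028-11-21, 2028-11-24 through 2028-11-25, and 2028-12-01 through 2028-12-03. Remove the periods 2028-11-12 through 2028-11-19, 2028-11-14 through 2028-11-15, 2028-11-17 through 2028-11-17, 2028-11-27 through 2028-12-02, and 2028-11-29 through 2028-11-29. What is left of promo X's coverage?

Merge the first list: 2028-11-11 through 2028-11-22, 2028-11-24 through 2028-11-25, 2028-12-01 through 2028-12-03.
Merge the second list: 2028-11-12 through 2028-11-19, 2028-11-27 through 2028-12-02.
2028-11-11 through 2028-11-22 with B removed leaves 2028-11-11 through 2028-11-11, 2028-11-20 through 2028-11-22.
2028-11-24 through 2028-11-25 is untouched.
2028-12-01 through 2028-12-03 with B removed leaves 2028-12-03 through 2028-12-03.

2028-11-11 through 2028-11-11, 2028-11-20 through 2028-11-22, 2028-11-24 through 2028-11-25, 2028-12-03 through 2028-12-03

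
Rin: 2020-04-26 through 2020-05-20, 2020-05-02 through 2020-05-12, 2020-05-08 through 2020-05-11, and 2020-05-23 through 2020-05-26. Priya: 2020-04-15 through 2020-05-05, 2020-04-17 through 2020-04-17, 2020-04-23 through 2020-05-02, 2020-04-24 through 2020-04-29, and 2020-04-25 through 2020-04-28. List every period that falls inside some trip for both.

Merge the first list: 2020-04-26 through 2020-05-20, 2020-05-23 through 2020-05-26.
Merge the second list: 2020-04-15 through 2020-05-05.
2020-04-26 through 2020-05-20 ∩ B → 2020-04-26 through 2020-05-05.
2020-05-23 through 2020-05-26 meets no B interval.

2020-04-26 through 2020-05-05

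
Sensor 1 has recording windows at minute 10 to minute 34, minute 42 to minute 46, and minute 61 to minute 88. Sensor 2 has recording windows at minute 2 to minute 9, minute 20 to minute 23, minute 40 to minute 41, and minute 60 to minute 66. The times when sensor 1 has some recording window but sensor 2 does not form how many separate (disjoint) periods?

4

A \ B = minute 10 to minute 20, minute 23 to minute 34, minute 42 to minute 46, minute 66 to minute 88.
That is 4 disjoint pieces.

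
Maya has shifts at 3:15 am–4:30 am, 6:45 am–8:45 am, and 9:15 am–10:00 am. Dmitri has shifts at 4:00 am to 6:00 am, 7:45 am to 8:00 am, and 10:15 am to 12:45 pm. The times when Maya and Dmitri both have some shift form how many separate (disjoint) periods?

2

A ∩ B = 4:00 am-4:30 am, 7:45 am-8:00 am.
That is 2 disjoint pieces.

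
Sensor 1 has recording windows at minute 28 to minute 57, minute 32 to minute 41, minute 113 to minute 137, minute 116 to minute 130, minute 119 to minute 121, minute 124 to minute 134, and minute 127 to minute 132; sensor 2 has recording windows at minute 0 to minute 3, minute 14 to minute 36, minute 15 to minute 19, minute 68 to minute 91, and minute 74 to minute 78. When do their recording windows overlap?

minute 28 to minute 36

A, merged: minute 28 to minute 57, minute 113 to minute 137.
B, merged: minute 0 to minute 3, minute 14 to minute 36, minute 68 to minute 91.
minute 28 to minute 57 overlaps B on minute 28 to minute 36.
minute 113 to minute 137 falls entirely outside B.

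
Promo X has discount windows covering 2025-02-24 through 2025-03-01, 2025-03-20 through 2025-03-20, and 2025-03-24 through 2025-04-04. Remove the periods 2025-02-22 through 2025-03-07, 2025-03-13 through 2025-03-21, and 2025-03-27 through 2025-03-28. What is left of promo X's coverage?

2025-03-24 through 2025-03-26, 2025-03-29 through 2025-04-04

2025-02-24 through 2025-03-01 lies entirely inside B → drops out.
2025-03-20 through 2025-03-20 lies entirely inside B → drops out.
2025-03-24 through 2025-04-04 with B removed leaves 2025-03-24 through 2025-03-26, 2025-03-29 through 2025-04-04.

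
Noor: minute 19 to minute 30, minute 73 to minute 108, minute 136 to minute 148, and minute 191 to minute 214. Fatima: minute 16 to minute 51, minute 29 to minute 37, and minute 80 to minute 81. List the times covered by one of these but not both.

minute 16 to minute 19, minute 30 to minute 51, minute 73 to minute 80, minute 81 to minute 108, minute 136 to minute 148, minute 191 to minute 214

Second set merges to minute 16 to minute 51, minute 80 to minute 81.
Only in the first: minute 73 to minute 80, minute 81 to minute 108, minute 136 to minute 148, minute 191 to minute 214.
Only in the second: minute 16 to minute 19, minute 30 to minute 51.
Together these are the periods covered by exactly one.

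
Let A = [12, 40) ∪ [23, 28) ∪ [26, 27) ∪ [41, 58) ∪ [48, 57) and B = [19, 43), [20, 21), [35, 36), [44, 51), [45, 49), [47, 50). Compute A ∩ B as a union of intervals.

Merge the first list: [12, 40), [41, 58).
Merge the second list: [19, 43), [44, 51).
[12, 40) ∩ B → [19, 40).
[41, 58) ∩ B → [41, 43), [44, 51).

[19, 40) ∪ [41, 43) ∪ [44, 51)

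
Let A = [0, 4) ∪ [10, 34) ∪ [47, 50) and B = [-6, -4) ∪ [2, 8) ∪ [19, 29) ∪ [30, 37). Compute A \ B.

[0, 4) minus B → [0, 2).
[10, 34) minus B → [10, 19), [29, 30).
[47, 50): no B overlap → unchanged.

[0, 2) ∪ [10, 19) ∪ [29, 30) ∪ [47, 50)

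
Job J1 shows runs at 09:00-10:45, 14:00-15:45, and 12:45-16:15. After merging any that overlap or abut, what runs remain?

Sort by start: 09:00–10:45, 12:45–16:15, 14:00–15:45.
12:45–16:15 is disjoint → start new block.
14:00–15:45 overlaps/touches 12:45–16:15 → extend to 12:45–16:15.

09:00–10:45, 12:45–16:15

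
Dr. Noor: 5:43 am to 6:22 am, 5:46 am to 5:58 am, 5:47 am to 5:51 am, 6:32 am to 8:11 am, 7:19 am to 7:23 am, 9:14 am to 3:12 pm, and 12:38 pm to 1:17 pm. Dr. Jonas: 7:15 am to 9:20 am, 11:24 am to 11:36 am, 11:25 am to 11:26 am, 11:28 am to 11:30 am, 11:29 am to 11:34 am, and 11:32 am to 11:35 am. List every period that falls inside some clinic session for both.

A, merged: 5:43 am-6:22 am, 6:32 am-8:11 am, 9:14 am-3:12 pm.
B, merged: 7:15 am-9:20 am, 11:24 am-11:36 am.
5:43 am-6:22 am falls entirely outside B.
6:32 am-8:11 am overlaps B on 7:15 am-8:11 am.
9:14 am-3:12 pm overlaps B on 9:14 am-9:20 am, 11:24 am-11:36 am.

7:15 am-8:11 am, 9:14 am-9:20 am, 11:24 am-11:36 am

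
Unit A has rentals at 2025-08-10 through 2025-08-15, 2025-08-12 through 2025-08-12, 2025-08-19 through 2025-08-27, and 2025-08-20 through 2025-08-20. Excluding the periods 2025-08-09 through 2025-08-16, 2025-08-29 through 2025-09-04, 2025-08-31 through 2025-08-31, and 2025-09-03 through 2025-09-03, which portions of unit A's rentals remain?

First set merges to 2025-08-10 through 2025-08-15, 2025-08-19 through 2025-08-27.
Second set merges to 2025-08-09 through 2025-08-16, 2025-08-29 through 2025-09-04.
2025-08-10 through 2025-08-15: fully covered by B → removed.
2025-08-19 through 2025-08-27: no B overlap → unchanged.

2025-08-19 through 2025-08-27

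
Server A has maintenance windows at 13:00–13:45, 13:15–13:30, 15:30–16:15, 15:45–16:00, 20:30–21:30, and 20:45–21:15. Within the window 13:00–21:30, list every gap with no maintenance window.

13:45-15:30, 16:15-20:30

Covered (merged): 13:00-13:45, 15:30-16:15, 20:30-21:30.
Gaps within 13:00-21:30: 13:45-15:30, 16:15-20:30.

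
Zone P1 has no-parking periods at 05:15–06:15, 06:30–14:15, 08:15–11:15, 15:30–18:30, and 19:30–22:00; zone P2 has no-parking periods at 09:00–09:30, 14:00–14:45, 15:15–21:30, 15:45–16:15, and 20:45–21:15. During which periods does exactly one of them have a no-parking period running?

First set merges to 05:15–06:15, 06:30–14:15, 15:30–18:30, 19:30–22:00.
Second set merges to 09:00–09:30, 14:00–14:45, 15:15–21:30.
A \ B = 05:15–06:15, 06:30–09:00, 09:30–14:00, 21:30–22:00.
B \ A = 14:15–14:45, 15:15–15:30, 18:30–19:30.
Union of the two gives the symmetric difference.

05:15–06:15, 06:30–09:00, 09:30–14:00, 14:15–14:45, 15:15–15:30, 18:30–19:30, 21:30–22:00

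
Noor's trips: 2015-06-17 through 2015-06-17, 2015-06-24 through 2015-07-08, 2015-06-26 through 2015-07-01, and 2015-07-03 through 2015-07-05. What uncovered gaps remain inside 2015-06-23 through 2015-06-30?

After merging, the occupied span is 2015-06-17 through 2015-06-17, 2015-06-24 through 2015-07-08.
Gaps within 2015-06-23 through 2015-06-30: 2015-06-23 through 2015-06-23.

2015-06-23 through 2015-06-23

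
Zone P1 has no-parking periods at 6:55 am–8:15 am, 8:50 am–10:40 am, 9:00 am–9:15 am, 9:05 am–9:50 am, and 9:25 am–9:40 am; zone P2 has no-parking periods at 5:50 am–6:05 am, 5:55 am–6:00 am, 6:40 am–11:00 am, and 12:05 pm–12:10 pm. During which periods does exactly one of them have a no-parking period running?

5:50 am–6:05 am, 6:40 am–6:55 am, 8:15 am–8:50 am, 10:40 am–11:00 am, 12:05 pm–12:10 pm

First set merges to 6:55 am–8:15 am, 8:50 am–10:40 am.
Second set merges to 5:50 am–6:05 am, 6:40 am–11:00 am, 12:05 pm–12:10 pm.
Only in the first: none.
Only in the second: 5:50 am–6:05 am, 6:40 am–6:55 am, 8:15 am–8:50 am, 10:40 am–11:00 am, 12:05 pm–12:10 pm.
Together these are the periods covered by exactly one.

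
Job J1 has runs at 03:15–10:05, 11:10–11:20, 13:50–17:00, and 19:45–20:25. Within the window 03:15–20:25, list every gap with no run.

10:05-11:10, 11:20-13:50, 17:00-19:45

Covered (merged): 03:15-10:05, 11:10-11:20, 13:50-17:00, 19:45-20:25.
Complement within 03:15-20:25: 10:05-11:10, 11:20-13:50, 17:00-19:45.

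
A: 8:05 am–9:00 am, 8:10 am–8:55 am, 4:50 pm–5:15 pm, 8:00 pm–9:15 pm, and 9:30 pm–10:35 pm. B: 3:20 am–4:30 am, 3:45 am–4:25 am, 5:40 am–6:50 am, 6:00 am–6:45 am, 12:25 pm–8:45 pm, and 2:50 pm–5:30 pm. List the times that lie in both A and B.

4:50 pm-5:15 pm, 8:00 pm-8:45 pm

A, merged: 8:05 am-9:00 am, 4:50 pm-5:15 pm, 8:00 pm-9:15 pm, 9:30 pm-10:35 pm.
B, merged: 3:20 am-4:30 am, 5:40 am-6:50 am, 12:25 pm-8:45 pm.
8:05 am-9:00 am: no overlap with the second set.
4:50 pm-5:15 pm meets the second set on 4:50 pm-5:15 pm.
8:00 pm-9:15 pm meets the second set on 8:00 pm-8:45 pm.
9:30 pm-10:35 pm: no overlap with the second set.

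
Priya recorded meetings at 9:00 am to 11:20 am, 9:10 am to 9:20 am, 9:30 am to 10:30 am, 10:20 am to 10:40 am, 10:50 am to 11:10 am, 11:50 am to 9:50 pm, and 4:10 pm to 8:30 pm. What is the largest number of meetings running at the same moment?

At 10:20 am, 3 of the intervals are simultaneously active.
No point has more.

3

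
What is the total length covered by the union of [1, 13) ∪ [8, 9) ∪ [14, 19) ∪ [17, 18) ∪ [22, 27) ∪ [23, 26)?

Merged: [1, 13), [14, 19), [22, 27).
Lengths: 12 + 5 + 5 = 22.

22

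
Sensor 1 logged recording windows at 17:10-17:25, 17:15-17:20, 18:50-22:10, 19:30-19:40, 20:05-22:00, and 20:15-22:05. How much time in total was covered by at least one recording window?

Merged: 17:10–17:25, 18:50–22:10.
Lengths: 15 min + 3 h 20 min = 3 h 35 min.

3 h 35 min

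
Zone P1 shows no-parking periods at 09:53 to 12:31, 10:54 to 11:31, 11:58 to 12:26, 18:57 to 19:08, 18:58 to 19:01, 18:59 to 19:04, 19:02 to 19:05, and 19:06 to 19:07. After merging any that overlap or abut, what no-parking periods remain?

09:53–12:31, 18:57–19:08

10:54–11:31 overlaps/touches 09:53–12:31 → extend to 09:53–12:31.
11:58–12:26 overlaps/touches 09:53–12:31 → extend to 09:53–12:31.
18:57–19:08 is disjoint → start new block.
18:58–19:01 overlaps/touches 18:57–19:08 → extend to 18:57–19:08.
18:59–19:04 overlaps/touches 18:57–19:08 → extend to 18:57–19:08.
19:02–19:05 overlaps/touches 18:57–19:08 → extend to 18:57–19:08.
19:06–19:07 overlaps/touches 18:57–19:08 → extend to 18:57–19:08.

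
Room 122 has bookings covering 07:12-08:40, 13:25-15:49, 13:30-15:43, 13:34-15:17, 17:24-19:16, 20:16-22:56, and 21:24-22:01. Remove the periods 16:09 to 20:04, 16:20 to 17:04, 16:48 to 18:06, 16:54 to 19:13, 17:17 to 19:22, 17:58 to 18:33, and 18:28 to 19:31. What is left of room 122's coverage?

First set merges to 07:12-08:40, 13:25-15:49, 17:24-19:16, 20:16-22:56.
Second set merges to 16:09-20:04.
07:12-08:40: no B overlap → unchanged.
13:25-15:49: no B overlap → unchanged.
17:24-19:16: fully covered by B → removed.
20:16-22:56: no B overlap → unchanged.

07:12-08:40, 13:25-15:49, 20:16-22:56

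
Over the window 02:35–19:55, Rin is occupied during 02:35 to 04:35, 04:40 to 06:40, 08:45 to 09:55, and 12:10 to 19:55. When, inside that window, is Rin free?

04:35–04:40, 06:40–08:45, 09:55–12:10

Covered (merged): 02:35–04:35, 04:40–06:40, 08:45–09:55, 12:10–19:55.
Gaps within 02:35–19:55: 04:35–04:40, 06:40–08:45, 09:55–12:10.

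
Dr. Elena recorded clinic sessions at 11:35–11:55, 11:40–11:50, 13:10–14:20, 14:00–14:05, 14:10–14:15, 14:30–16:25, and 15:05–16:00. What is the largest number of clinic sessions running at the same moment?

2

Sweep endpoints in order; track running count of active intervals.
Peak of 2 reached at 11:40.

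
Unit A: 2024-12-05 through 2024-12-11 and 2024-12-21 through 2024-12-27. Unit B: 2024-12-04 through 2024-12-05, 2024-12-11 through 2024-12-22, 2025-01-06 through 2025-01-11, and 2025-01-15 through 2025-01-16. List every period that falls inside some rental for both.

2024-12-05 through 2024-12-11 meets the second set on 2024-12-05 through 2024-12-05, 2024-12-11 through 2024-12-11.
2024-12-21 through 2024-12-27 meets the second set on 2024-12-21 through 2024-12-22.

2024-12-05 through 2024-12-05, 2024-12-11 through 2024-12-11, 2024-12-21 through 2024-12-22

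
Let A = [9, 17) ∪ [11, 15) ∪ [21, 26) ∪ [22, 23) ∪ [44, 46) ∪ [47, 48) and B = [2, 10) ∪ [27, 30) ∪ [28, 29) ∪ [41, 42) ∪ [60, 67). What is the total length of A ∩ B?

1

First set merges to [9, 17), [21, 26), [44, 46), [47, 48).
Second set merges to [2, 10), [27, 30), [41, 42), [60, 67).
A ∩ B = [9, 10).
Total: 1.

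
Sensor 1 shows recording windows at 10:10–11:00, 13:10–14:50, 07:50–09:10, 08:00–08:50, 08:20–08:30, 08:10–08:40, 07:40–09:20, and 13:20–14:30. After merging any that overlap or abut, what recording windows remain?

07:40–09:20, 10:10–11:00, 13:10–14:50

Sort by start: 07:40–09:20, 07:50–09:10, 08:00–08:50, 08:10–08:40, 08:20–08:30, 10:10–11:00, 13:10–14:50, 13:20–14:30.
07:50–09:10 overlaps/touches 07:40–09:20 → extend to 07:40–09:20.
08:00–08:50 overlaps/touches 07:40–09:20 → extend to 07:40–09:20.
08:10–08:40 overlaps/touches 07:40–09:20 → extend to 07:40–09:20.
08:20–08:30 overlaps/touches 07:40–09:20 → extend to 07:40–09:20.
10:10–11:00 is disjoint → start new block.
13:10–14:50 is disjoint → start new block.
13:20–14:30 overlaps/touches 13:10–14:50 → extend to 13:10–14:50.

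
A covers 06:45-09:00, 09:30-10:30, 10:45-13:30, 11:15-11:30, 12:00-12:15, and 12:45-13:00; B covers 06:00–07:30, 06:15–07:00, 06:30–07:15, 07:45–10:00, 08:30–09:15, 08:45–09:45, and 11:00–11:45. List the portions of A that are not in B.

First set merges to 06:45–09:00, 09:30–10:30, 10:45–13:30.
Second set merges to 06:00–07:30, 07:45–10:00, 11:00–11:45.
06:45–09:00 \ B = 07:30–07:45.
09:30–10:30 \ B = 10:00–10:30.
10:45–13:30 \ B = 10:45–11:00, 11:45–13:30.

07:30–07:45, 10:00–10:30, 10:45–11:00, 11:45–13:30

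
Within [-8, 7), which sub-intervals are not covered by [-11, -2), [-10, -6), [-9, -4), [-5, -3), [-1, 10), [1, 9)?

After merging, the occupied span is [-11, -2), [-1, 10).
Complement within [-8, 7): [-2, -1).

[-2, -1)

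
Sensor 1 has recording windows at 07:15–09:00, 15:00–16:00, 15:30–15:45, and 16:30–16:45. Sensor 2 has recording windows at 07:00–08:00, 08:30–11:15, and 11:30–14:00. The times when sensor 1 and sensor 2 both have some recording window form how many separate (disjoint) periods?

Merge the first list: 07:15–09:00, 15:00–16:00, 16:30–16:45.
A ∩ B = 07:15–08:00, 08:30–09:00.
That is 2 disjoint pieces.

2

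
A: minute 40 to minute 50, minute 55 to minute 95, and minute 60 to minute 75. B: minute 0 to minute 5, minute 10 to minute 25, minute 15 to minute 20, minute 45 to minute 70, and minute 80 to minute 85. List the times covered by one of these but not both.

First set merges to minute 40 to minute 50, minute 55 to minute 95.
Second set merges to minute 0 to minute 5, minute 10 to minute 25, minute 45 to minute 70, minute 80 to minute 85.
Only in the first: minute 40 to minute 45, minute 70 to minute 80, minute 85 to minute 95.
Only in the second: minute 0 to minute 5, minute 10 to minute 25, minute 50 to minute 55.
Together these are the periods covered by exactly one.

minute 0 to minute 5, minute 10 to minute 25, minute 40 to minute 45, minute 50 to minute 55, minute 70 to minute 80, minute 85 to minute 95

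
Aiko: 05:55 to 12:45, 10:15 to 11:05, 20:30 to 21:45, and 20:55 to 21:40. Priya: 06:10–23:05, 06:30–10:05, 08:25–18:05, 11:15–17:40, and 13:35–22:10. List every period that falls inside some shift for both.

Merge the first list: 05:55–12:45, 20:30–21:45.
Merge the second list: 06:10–23:05.
05:55–12:45 ∩ B → 06:10–12:45.
20:30–21:45 ∩ B → 20:30–21:45.

06:10–12:45, 20:30–21:45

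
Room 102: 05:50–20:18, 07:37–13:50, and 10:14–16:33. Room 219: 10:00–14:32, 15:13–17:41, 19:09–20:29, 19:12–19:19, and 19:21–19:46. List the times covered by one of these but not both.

First set merges to 05:50–20:18.
Second set merges to 10:00–14:32, 15:13–17:41, 19:09–20:29.
Only in the first: 05:50–10:00, 14:32–15:13, 17:41–19:09.
Only in the second: 20:18–20:29.
Together these are the periods covered by exactly one.

05:50–10:00, 14:32–15:13, 17:41–19:09, 20:18–20:29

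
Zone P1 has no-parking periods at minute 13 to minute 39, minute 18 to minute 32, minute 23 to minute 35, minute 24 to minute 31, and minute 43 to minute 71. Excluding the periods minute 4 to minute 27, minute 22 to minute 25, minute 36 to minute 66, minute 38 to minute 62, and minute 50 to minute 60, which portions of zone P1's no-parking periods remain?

minute 27 to minute 36, minute 66 to minute 71

Merge the first list: minute 13 to minute 39, minute 43 to minute 71.
Merge the second list: minute 4 to minute 27, minute 36 to minute 66.
minute 13 to minute 39 with B removed leaves minute 27 to minute 36.
minute 43 to minute 71 with B removed leaves minute 66 to minute 71.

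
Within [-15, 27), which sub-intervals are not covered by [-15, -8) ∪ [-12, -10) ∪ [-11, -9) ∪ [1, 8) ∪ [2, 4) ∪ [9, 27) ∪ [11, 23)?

Covered (merged): [-15, -8), [1, 8), [9, 27).
Complement within [-15, 27): [-8, 1), [8, 9).

[-8, 1) ∪ [8, 9)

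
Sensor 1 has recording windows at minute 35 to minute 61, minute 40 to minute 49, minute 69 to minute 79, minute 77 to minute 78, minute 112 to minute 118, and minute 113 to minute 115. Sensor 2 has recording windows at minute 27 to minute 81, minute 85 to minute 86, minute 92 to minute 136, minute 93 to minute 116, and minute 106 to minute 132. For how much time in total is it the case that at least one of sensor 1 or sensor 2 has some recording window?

99 minutes

First set merges to minute 35 to minute 61, minute 69 to minute 79, minute 112 to minute 118.
Second set merges to minute 27 to minute 81, minute 85 to minute 86, minute 92 to minute 136.
A ∪ B = minute 27 to minute 81, minute 85 to minute 86, minute 92 to minute 136.
Total: 54 minutes + 1 minute + 44 minutes = 99 minutes.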